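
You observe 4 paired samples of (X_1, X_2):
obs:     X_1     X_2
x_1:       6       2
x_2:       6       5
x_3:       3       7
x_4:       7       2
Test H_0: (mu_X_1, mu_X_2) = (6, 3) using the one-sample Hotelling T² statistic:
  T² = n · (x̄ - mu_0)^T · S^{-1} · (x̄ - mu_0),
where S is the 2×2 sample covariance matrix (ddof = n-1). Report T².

Step 1 — sample mean vector:
  mean(X_1) = (6 + 6 + 3 + 7) / 4 = 22/4 = 5.5
  mean(X_2) = (2 + 5 + 7 + 2) / 4 = 16/4 = 4
  x̄ = (5.5, 4),  deviation x̄ - mu_0 = (5.5, 4) - (6, 3) = (-0.5, 1).

Step 2 — sample covariance matrix, S[i,j] = (1/(n-1)) · Σ_k (x_{k,i} - mean_i) · (x_{k,j} - mean_j), divisor n-1 = 3:
  S[X_1,X_1] = ((0.5)·(0.5) + (0.5)·(0.5) + (-2.5)·(-2.5) + (1.5)·(1.5)) / 3 = 9/3 = 3
  S[X_1,X_2] = ((0.5)·(-2) + (0.5)·(1) + (-2.5)·(3) + (1.5)·(-2)) / 3 = -11/3 = -3.6667
  S[X_2,X_2] = ((-2)·(-2) + (1)·(1) + (3)·(3) + (-2)·(-2)) / 3 = 18/3 = 6
  S = [[3, -3.6667],
 [-3.6667, 6]].

Step 3 — invert S. det(S) = 3·6 - (-3.6667)² = 4.5556.
  S^{-1} = (1/det) · [[d, -b], [-b, a]] = [[1.3171, 0.8049],
 [0.8049, 0.6585]].

Step 4 — quadratic form (x̄ - mu_0)^T · S^{-1} · (x̄ - mu_0):
  S^{-1} · (x̄ - mu_0) = (0.1463, 0.2561),
  (x̄ - mu_0)^T · [...] = (-0.5)·(0.1463) + (1)·(0.2561) = 0.1829.

Step 5 — scale by n: T² = 4 · 0.1829 = 0.7317.

T² ≈ 0.7317


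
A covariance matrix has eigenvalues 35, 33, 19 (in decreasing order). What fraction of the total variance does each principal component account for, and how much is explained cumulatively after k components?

Step 1 — total variance = trace(Sigma) = Σ λ_i = 35 + 33 + 19 = 87.

Step 2 — fraction explained by component i = λ_i / Σ λ:
  PC1: 35/87 = 0.4023
  PC2: 33/87 = 0.3793
  PC3: 19/87 = 0.2184

Step 3 — cumulative fraction after k components = (λ_1 + ... + λ_k) / Σ λ:
  k = 1: 35/87 = 0.4023
  k = 2: (35 + 33)/87 = 68/87 = 0.7816
  k = 3: (35 + 33 + 19)/87 = 87/87 = 1

Summary (fraction, with percent):

explained: PC1 0.4023 (40.23%), PC2 0.3793 (37.93%), PC3 0.2184 (21.84%);  cumulative: 0.4023, 0.7816, 1


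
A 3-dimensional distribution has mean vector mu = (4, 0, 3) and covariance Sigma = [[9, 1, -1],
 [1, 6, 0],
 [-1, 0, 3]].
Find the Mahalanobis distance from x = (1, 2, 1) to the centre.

Step 1 — centre the observation: (x - mu) = (-3, 2, -2).

Step 2 — invert Sigma (cofactor / det for 3×3, or solve directly):
  Sigma^{-1} = [[0.1176, -0.0196, 0.0392],
 [-0.0196, 0.1699, -0.0065],
 [0.0392, -0.0065, 0.3464]].

Step 3 — form the quadratic (x - mu)^T · Sigma^{-1} · (x - mu):
  Sigma^{-1} · (x - mu) = (-0.4706, 0.4118, -0.8235).
  (x - mu)^T · [Sigma^{-1} · (x - mu)] = (-3)·(-0.4706) + (2)·(0.4118) + (-2)·(-0.8235) = 3.8824.

Step 4 — take square root: d = √(3.8824) ≈ 1.9704.

d(x, mu) = √(3.8824) ≈ 1.9704


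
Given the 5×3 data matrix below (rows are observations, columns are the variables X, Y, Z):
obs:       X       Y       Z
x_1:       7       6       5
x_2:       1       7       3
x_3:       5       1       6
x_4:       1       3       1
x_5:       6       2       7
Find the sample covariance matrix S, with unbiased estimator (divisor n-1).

Step 1 — column means:
  mean(X) = (7 + 1 + 5 + 1 + 6) / 5 = 20/5 = 4
  mean(Y) = (6 + 7 + 1 + 3 + 2) / 5 = 19/5 = 3.8
  mean(Z) = (5 + 3 + 6 + 1 + 7) / 5 = 22/5 = 4.4

Step 2 — sample covariance S[i,j] = (1/(n-1)) · Σ_k (x_{k,i} - mean_i) · (x_{k,j} - mean_j), with n-1 = 4.
  S[X,X] = ((3)·(3) + (-3)·(-3) + (1)·(1) + (-3)·(-3) + (2)·(2)) / 4 = 32/4 = 8
  S[X,Y] = ((3)·(2.2) + (-3)·(3.2) + (1)·(-2.8) + (-3)·(-0.8) + (2)·(-1.8)) / 4 = -7/4 = -1.75
  S[X,Z] = ((3)·(0.6) + (-3)·(-1.4) + (1)·(1.6) + (-3)·(-3.4) + (2)·(2.6)) / 4 = 23/4 = 5.75
  S[Y,Y] = ((2.2)·(2.2) + (3.2)·(3.2) + (-2.8)·(-2.8) + (-0.8)·(-0.8) + (-1.8)·(-1.8)) / 4 = 26.8/4 = 6.7
  S[Y,Z] = ((2.2)·(0.6) + (3.2)·(-1.4) + (-2.8)·(1.6) + (-0.8)·(-3.4) + (-1.8)·(2.6)) / 4 = -9.6/4 = -2.4
  S[Z,Z] = ((0.6)·(0.6) + (-1.4)·(-1.4) + (1.6)·(1.6) + (-3.4)·(-3.4) + (2.6)·(2.6)) / 4 = 23.2/4 = 5.8

S is symmetric (S[j,i] = S[i,j]). Assembling:

S = [[8, -1.75, 5.75],
 [-1.75, 6.7, -2.4],
 [5.75, -2.4, 5.8]]


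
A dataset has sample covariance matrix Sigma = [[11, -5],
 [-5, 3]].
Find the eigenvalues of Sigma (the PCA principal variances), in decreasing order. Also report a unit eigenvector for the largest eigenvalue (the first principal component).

Step 1 — characteristic polynomial of 2×2 Sigma:
  det(Sigma - λI) = λ² - trace · λ + det = 0.
  trace = 11 + 3 = 14, det = 11·3 - (-5)² = 8.
Step 2 — discriminant:
  Δ = trace² - 4·det = 196 - 32 = 164.
Step 3 — eigenvalues:
  λ = (trace ± √Δ)/2 = (14 ± 12.8062)/2,
  λ_1 = 13.4031,  λ_2 = 0.5969.

Step 4 — unit eigenvector for λ_1: solve (Sigma - λ_1 I)v = 0. First row:
  (11 - 13.4031)·v_x + (-5)·v_y = 0, i.e. (-2.4031)·v_x + (-5)·v_y = 0,
  so v ∝ (b, λ_1 - a) = (-5, 2.4031); multiply by -1 so the first entry is positive: u = (5, -2.4031).
  ||u|| = √((5)² + (-2.4031)²) = √(30.775) ≈ 5.5475,
  v_1 = u/||u|| ≈ (0.9013, -0.4332) (||v_1|| = 1).

λ_1 = 13.4031,  λ_2 = 0.5969;  v_1 ≈ (0.9013, -0.4332)


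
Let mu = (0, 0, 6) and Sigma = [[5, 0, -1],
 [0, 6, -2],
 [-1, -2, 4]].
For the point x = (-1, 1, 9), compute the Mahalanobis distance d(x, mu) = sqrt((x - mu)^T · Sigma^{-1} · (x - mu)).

Step 1 — centre the observation: (x - mu) = (-1, 1, 3).

Step 2 — invert Sigma (cofactor / det for 3×3, or solve directly):
  Sigma^{-1} = [[0.2128, 0.0213, 0.0638],
 [0.0213, 0.2021, 0.1064],
 [0.0638, 0.1064, 0.3191]].

Step 3 — form the quadratic (x - mu)^T · Sigma^{-1} · (x - mu):
  Sigma^{-1} · (x - mu) = (0, 0.5, 1).
  (x - mu)^T · [Sigma^{-1} · (x - mu)] = (-1)·(0) + (1)·(0.5) + (3)·(1) = 3.5.

Step 4 — take square root: d = √(3.5) ≈ 1.8708.

d(x, mu) = √(3.5) ≈ 1.8708


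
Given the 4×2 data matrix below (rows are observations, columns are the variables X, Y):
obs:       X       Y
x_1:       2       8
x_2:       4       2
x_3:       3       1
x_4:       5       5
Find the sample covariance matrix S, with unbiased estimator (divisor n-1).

Step 1 — column means:
  mean(X) = (2 + 4 + 3 + 5) / 4 = 14/4 = 3.5
  mean(Y) = (8 + 2 + 1 + 5) / 4 = 16/4 = 4

Step 2 — sample covariance S[i,j] = (1/(n-1)) · Σ_k (x_{k,i} - mean_i) · (x_{k,j} - mean_j), with n-1 = 3.
  S[X,X] = ((-1.5)·(-1.5) + (0.5)·(0.5) + (-0.5)·(-0.5) + (1.5)·(1.5)) / 3 = 5/3 = 1.6667
  S[X,Y] = ((-1.5)·(4) + (0.5)·(-2) + (-0.5)·(-3) + (1.5)·(1)) / 3 = -4/3 = -1.3333
  S[Y,Y] = ((4)·(4) + (-2)·(-2) + (-3)·(-3) + (1)·(1)) / 3 = 30/3 = 10

S is symmetric (S[j,i] = S[i,j]). Assembling:

S = [[1.6667, -1.3333],
 [-1.3333, 10]]


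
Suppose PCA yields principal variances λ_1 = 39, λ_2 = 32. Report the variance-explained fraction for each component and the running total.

Step 1 — total variance = trace(Sigma) = Σ λ_i = 39 + 32 = 71.

Step 2 — fraction explained by component i = λ_i / Σ λ:
  PC1: 39/71 = 0.5493
  PC2: 32/71 = 0.4507

Step 3 — cumulative fraction after k components = (λ_1 + ... + λ_k) / Σ λ:
  k = 1: 39/71 = 0.5493
  k = 2: (39 + 32)/71 = 71/71 = 1

Summary (fraction, with percent):

explained: PC1 0.5493 (54.93%), PC2 0.4507 (45.07%);  cumulative: 0.5493, 1


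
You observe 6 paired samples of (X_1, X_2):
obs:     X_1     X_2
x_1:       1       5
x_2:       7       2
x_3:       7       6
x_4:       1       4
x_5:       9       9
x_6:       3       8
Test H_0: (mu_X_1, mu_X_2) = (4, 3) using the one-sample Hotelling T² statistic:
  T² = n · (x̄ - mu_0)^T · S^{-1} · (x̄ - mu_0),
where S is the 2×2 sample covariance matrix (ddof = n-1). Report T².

Step 1 — sample mean vector:
  mean(X_1) = (1 + 7 + 7 + 1 + 9 + 3) / 6 = 28/6 = 4.6667
  mean(X_2) = (5 + 2 + 6 + 4 + 9 + 8) / 6 = 34/6 = 5.6667
  x̄ = (4.6667, 5.6667),  deviation x̄ - mu_0 = (4.6667, 5.6667) - (4, 3) = (0.6667, 2.6667).

Step 2 — sample covariance matrix, S[i,j] = (1/(n-1)) · Σ_k (x_{k,i} - mean_i) · (x_{k,j} - mean_j), divisor n-1 = 5:
  S[X_1,X_1] = ((-3.6667)·(-3.6667) + (2.3333)·(2.3333) + (2.3333)·(2.3333) + (-3.6667)·(-3.6667) + (4.3333)·(4.3333) + (-1.6667)·(-1.6667)) / 5 = 59.3333/5 = 11.8667
  S[X_1,X_2] = ((-3.6667)·(-0.6667) + (2.3333)·(-3.6667) + (2.3333)·(0.3333) + (-3.6667)·(-1.6667) + (4.3333)·(3.3333) + (-1.6667)·(2.3333)) / 5 = 11.3333/5 = 2.2667
  S[X_2,X_2] = ((-0.6667)·(-0.6667) + (-3.6667)·(-3.6667) + (0.3333)·(0.3333) + (-1.6667)·(-1.6667) + (3.3333)·(3.3333) + (2.3333)·(2.3333)) / 5 = 33.3333/5 = 6.6667
  S = [[11.8667, 2.2667],
 [2.2667, 6.6667]].

Step 3 — invert S. det(S) = 11.8667·6.6667 - (2.2667)² = 73.9733.
  S^{-1} = (1/det) · [[d, -b], [-b, a]] = [[0.0901, -0.0306],
 [-0.0306, 0.1604]].

Step 4 — quadratic form (x̄ - mu_0)^T · S^{-1} · (x̄ - mu_0):
  S^{-1} · (x̄ - mu_0) = (-0.0216, 0.4074),
  (x̄ - mu_0)^T · [...] = (0.6667)·(-0.0216) + (2.6667)·(0.4074) = 1.0719.

Step 5 — scale by n: T² = 6 · 1.0719 = 6.4311.

T² ≈ 6.4311


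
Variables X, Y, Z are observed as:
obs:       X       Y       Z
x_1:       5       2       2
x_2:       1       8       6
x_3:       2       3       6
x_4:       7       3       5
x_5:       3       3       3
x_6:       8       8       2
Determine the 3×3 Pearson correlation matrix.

Step 1 — column means:
  mean(X) = (5 + 1 + 2 + 7 + 3 + 8) / 6 = 26/6 = 4.3333
  mean(Y) = (2 + 8 + 3 + 3 + 3 + 8) / 6 = 27/6 = 4.5
  mean(Z) = (2 + 6 + 6 + 5 + 3 + 2) / 6 = 24/6 = 4

Step 2 — sample variances and covariances s[i,j] = (1/(n-1)) · Σ_k (x_{k,i} - mean_i) · (x_{k,j} - mean_j), with n-1 = 5:
  s[X,X] = ((0.6667)·(0.6667) + (-3.3333)·(-3.3333) + (-2.3333)·(-2.3333) + (2.6667)·(2.6667) + (-1.3333)·(-1.3333) + (3.6667)·(3.6667)) / 5 = 39.3333/5 = 7.8667
  s[X,Y] = ((0.6667)·(-2.5) + (-3.3333)·(3.5) + (-2.3333)·(-1.5) + (2.6667)·(-1.5) + (-1.3333)·(-1.5) + (3.6667)·(3.5)) / 5 = 1/5 = 0.2
  s[X,Z] = ((0.6667)·(-2) + (-3.3333)·(2) + (-2.3333)·(2) + (2.6667)·(1) + (-1.3333)·(-1) + (3.6667)·(-2)) / 5 = -16/5 = -3.2
  s[Y,Y] = ((-2.5)·(-2.5) + (3.5)·(3.5) + (-1.5)·(-1.5) + (-1.5)·(-1.5) + (-1.5)·(-1.5) + (3.5)·(3.5)) / 5 = 37.5/5 = 7.5
  s[Y,Z] = ((-2.5)·(-2) + (3.5)·(2) + (-1.5)·(2) + (-1.5)·(1) + (-1.5)·(-1) + (3.5)·(-2)) / 5 = 2/5 = 0.4
  s[Z,Z] = ((-2)·(-2) + (2)·(2) + (2)·(2) + (1)·(1) + (-1)·(-1) + (-2)·(-2)) / 5 = 18/5 = 3.6
  Sample standard deviations s_i = √(s[i,i]):
  s(X) = √(7.8667) = 2.8048
  s(Y) = √(7.5) = 2.7386
  s(Z) = √(3.6) = 1.8974

Step 3 — r_{ij} = s_{ij} / (s_i · s_j):
  r[X,X] = 1 (diagonal).
  r[X,Y] = 0.2 / (2.8048 · 2.7386) = 0.2 / 7.6811 = 0.026
  r[X,Z] = -3.2 / (2.8048 · 1.8974) = -3.2 / 5.3217 = -0.6013
  r[Y,Y] = 1 (diagonal).
  r[Y,Z] = 0.4 / (2.7386 · 1.8974) = 0.4 / 5.1962 = 0.077
  r[Z,Z] = 1 (diagonal).

R is symmetric with unit diagonal. Assembling:

R = [[1, 0.026, -0.6013],
 [0.026, 1, 0.077],
 [-0.6013, 0.077, 1]]


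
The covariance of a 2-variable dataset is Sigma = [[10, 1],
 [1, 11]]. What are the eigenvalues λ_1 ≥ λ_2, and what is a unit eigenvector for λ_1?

Step 1 — characteristic polynomial of 2×2 Sigma:
  det(Sigma - λI) = λ² - trace · λ + det = 0.
  trace = 10 + 11 = 21, det = 10·11 - (1)² = 109.
Step 2 — discriminant:
  Δ = trace² - 4·det = 441 - 436 = 5.
Step 3 — eigenvalues:
  λ = (trace ± √Δ)/2 = (21 ± 2.2361)/2,
  λ_1 = 11.618,  λ_2 = 9.382.

Step 4 — unit eigenvector for λ_1: solve (Sigma - λ_1 I)v = 0. First row:
  (10 - 11.618)·v_x + (1)·v_y = 0, i.e. (-1.618)·v_x + (1)·v_y = 0,
  so v ∝ (b, λ_1 - a) = (1, 1.618) = u.
  ||u|| = √((1)² + (1.618)²) = √(3.618) ≈ 1.9021,
  v_1 = u/||u|| ≈ (0.5257, 0.8507) (||v_1|| = 1).

λ_1 = 11.618,  λ_2 = 9.382;  v_1 ≈ (0.5257, 0.8507)


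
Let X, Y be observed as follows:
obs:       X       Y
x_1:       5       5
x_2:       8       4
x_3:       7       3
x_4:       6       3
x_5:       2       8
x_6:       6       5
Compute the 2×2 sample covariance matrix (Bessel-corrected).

Step 1 — column means:
  mean(X) = (5 + 8 + 7 + 6 + 2 + 6) / 6 = 34/6 = 5.6667
  mean(Y) = (5 + 4 + 3 + 3 + 8 + 5) / 6 = 28/6 = 4.6667

Step 2 — sample covariance S[i,j] = (1/(n-1)) · Σ_k (x_{k,i} - mean_i) · (x_{k,j} - mean_j), with n-1 = 5.
  S[X,X] = ((-0.6667)·(-0.6667) + (2.3333)·(2.3333) + (1.3333)·(1.3333) + (0.3333)·(0.3333) + (-3.6667)·(-3.6667) + (0.3333)·(0.3333)) / 5 = 21.3333/5 = 4.2667
  S[X,Y] = ((-0.6667)·(0.3333) + (2.3333)·(-0.6667) + (1.3333)·(-1.6667) + (0.3333)·(-1.6667) + (-3.6667)·(3.3333) + (0.3333)·(0.3333)) / 5 = -16.6667/5 = -3.3333
  S[Y,Y] = ((0.3333)·(0.3333) + (-0.6667)·(-0.6667) + (-1.6667)·(-1.6667) + (-1.6667)·(-1.6667) + (3.3333)·(3.3333) + (0.3333)·(0.3333)) / 5 = 17.3333/5 = 3.4667

S is symmetric (S[j,i] = S[i,j]). Assembling:

S = [[4.2667, -3.3333],
 [-3.3333, 3.4667]]


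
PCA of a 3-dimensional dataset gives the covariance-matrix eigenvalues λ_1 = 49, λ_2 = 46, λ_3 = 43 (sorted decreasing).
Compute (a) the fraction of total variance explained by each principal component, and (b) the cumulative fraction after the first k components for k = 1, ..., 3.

Step 1 — total variance = trace(Sigma) = Σ λ_i = 49 + 46 + 43 = 138.

Step 2 — fraction explained by component i = λ_i / Σ λ:
  PC1: 49/138 = 0.3551
  PC2: 46/138 = 0.3333
  PC3: 43/138 = 0.3116

Step 3 — cumulative fraction after k components = (λ_1 + ... + λ_k) / Σ λ:
  k = 1: 49/138 = 0.3551
  k = 2: (49 + 46)/138 = 95/138 = 0.6884
  k = 3: (49 + 46 + 43)/138 = 138/138 = 1

Summary (fraction, with percent):

explained: PC1 0.3551 (35.51%), PC2 0.3333 (33.33%), PC3 0.3116 (31.16%);  cumulative: 0.3551, 0.6884, 1


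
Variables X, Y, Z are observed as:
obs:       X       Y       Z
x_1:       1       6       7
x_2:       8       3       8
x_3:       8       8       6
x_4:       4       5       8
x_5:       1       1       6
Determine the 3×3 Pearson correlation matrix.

Step 1 — column means:
  mean(X) = (1 + 8 + 8 + 4 + 1) / 5 = 22/5 = 4.4
  mean(Y) = (6 + 3 + 8 + 5 + 1) / 5 = 23/5 = 4.6
  mean(Z) = (7 + 8 + 6 + 8 + 6) / 5 = 35/5 = 7

Step 2 — sample variances and covariances s[i,j] = (1/(n-1)) · Σ_k (x_{k,i} - mean_i) · (x_{k,j} - mean_j), with n-1 = 4:
  s[X,X] = ((-3.4)·(-3.4) + (3.6)·(3.6) + (3.6)·(3.6) + (-0.4)·(-0.4) + (-3.4)·(-3.4)) / 4 = 49.2/4 = 12.3
  s[X,Y] = ((-3.4)·(1.4) + (3.6)·(-1.6) + (3.6)·(3.4) + (-0.4)·(0.4) + (-3.4)·(-3.6)) / 4 = 13.8/4 = 3.45
  s[X,Z] = ((-3.4)·(0) + (3.6)·(1) + (3.6)·(-1) + (-0.4)·(1) + (-3.4)·(-1)) / 4 = 3/4 = 0.75
  s[Y,Y] = ((1.4)·(1.4) + (-1.6)·(-1.6) + (3.4)·(3.4) + (0.4)·(0.4) + (-3.6)·(-3.6)) / 4 = 29.2/4 = 7.3
  s[Y,Z] = ((1.4)·(0) + (-1.6)·(1) + (3.4)·(-1) + (0.4)·(1) + (-3.6)·(-1)) / 4 = -1/4 = -0.25
  s[Z,Z] = ((0)·(0) + (1)·(1) + (-1)·(-1) + (1)·(1) + (-1)·(-1)) / 4 = 4/4 = 1
  Sample standard deviations s_i = √(s[i,i]):
  s(X) = √(12.3) = 3.5071
  s(Y) = √(7.3) = 2.7019
  s(Z) = √(1) = 1

Step 3 — r_{ij} = s_{ij} / (s_i · s_j):
  r[X,X] = 1 (diagonal).
  r[X,Y] = 3.45 / (3.5071 · 2.7019) = 3.45 / 9.4758 = 0.3641
  r[X,Z] = 0.75 / (3.5071 · 1) = 0.75 / 3.5071 = 0.2138
  r[Y,Y] = 1 (diagonal).
  r[Y,Z] = -0.25 / (2.7019 · 1) = -0.25 / 2.7019 = -0.0925
  r[Z,Z] = 1 (diagonal).

R is symmetric with unit diagonal. Assembling:

R = [[1, 0.3641, 0.2138],
 [0.3641, 1, -0.0925],
 [0.2138, -0.0925, 1]]


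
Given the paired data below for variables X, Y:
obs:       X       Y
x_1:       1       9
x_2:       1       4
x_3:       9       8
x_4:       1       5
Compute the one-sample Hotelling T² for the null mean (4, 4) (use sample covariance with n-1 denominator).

Step 1 — sample mean vector:
  mean(X) = (1 + 1 + 9 + 1) / 4 = 12/4 = 3
  mean(Y) = (9 + 4 + 8 + 5) / 4 = 26/4 = 6.5
  x̄ = (3, 6.5),  deviation x̄ - mu_0 = (3, 6.5) - (4, 4) = (-1, 2.5).

Step 2 — sample covariance matrix, S[i,j] = (1/(n-1)) · Σ_k (x_{k,i} - mean_i) · (x_{k,j} - mean_j), divisor n-1 = 3:
  S[X,X] = ((-2)·(-2) + (-2)·(-2) + (6)·(6) + (-2)·(-2)) / 3 = 48/3 = 16
  S[X,Y] = ((-2)·(2.5) + (-2)·(-2.5) + (6)·(1.5) + (-2)·(-1.5)) / 3 = 12/3 = 4
  S[Y,Y] = ((2.5)·(2.5) + (-2.5)·(-2.5) + (1.5)·(1.5) + (-1.5)·(-1.5)) / 3 = 17/3 = 5.6667
  S = [[16, 4],
 [4, 5.6667]].

Step 3 — invert S. det(S) = 16·5.6667 - (4)² = 74.6667.
  S^{-1} = (1/det) · [[d, -b], [-b, a]] = [[0.0759, -0.0536],
 [-0.0536, 0.2143]].

Step 4 — quadratic form (x̄ - mu_0)^T · S^{-1} · (x̄ - mu_0):
  S^{-1} · (x̄ - mu_0) = (-0.2098, 0.5893),
  (x̄ - mu_0)^T · [...] = (-1)·(-0.2098) + (2.5)·(0.5893) = 1.683.

Step 5 — scale by n: T² = 4 · 1.683 = 6.7321.

T² ≈ 6.7321


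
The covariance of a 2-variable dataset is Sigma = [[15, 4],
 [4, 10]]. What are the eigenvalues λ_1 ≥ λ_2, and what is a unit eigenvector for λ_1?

Step 1 — characteristic polynomial of 2×2 Sigma:
  det(Sigma - λI) = λ² - trace · λ + det = 0.
  trace = 15 + 10 = 25, det = 15·10 - (4)² = 134.
Step 2 — discriminant:
  Δ = trace² - 4·det = 625 - 536 = 89.
Step 3 — eigenvalues:
  λ = (trace ± √Δ)/2 = (25 ± 9.434)/2,
  λ_1 = 17.217,  λ_2 = 7.783.

Step 4 — unit eigenvector for λ_1: solve (Sigma - λ_1 I)v = 0. First row:
  (15 - 17.217)·v_x + (4)·v_y = 0, i.e. (-2.217)·v_x + (4)·v_y = 0,
  so v ∝ (b, λ_1 - a) = (4, 2.217) = u.
  ||u|| = √((4)² + (2.217)²) = √(20.915) ≈ 4.5733,
  v_1 = u/||u|| ≈ (0.8746, 0.4848) (||v_1|| = 1).

λ_1 = 17.217,  λ_2 = 7.783;  v_1 ≈ (0.8746, 0.4848)


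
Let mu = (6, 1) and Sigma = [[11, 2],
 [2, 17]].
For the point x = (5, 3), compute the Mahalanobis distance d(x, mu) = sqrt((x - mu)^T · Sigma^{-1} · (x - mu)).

Step 1 — centre the observation: (x - mu) = (-1, 2).

Step 2 — invert Sigma. det(Sigma) = 11·17 - (2)² = 183.
  Sigma^{-1} = (1/det) · [[d, -b], [-b, a]] = [[0.0929, -0.0109],
 [-0.0109, 0.0601]].

Step 3 — form the quadratic (x - mu)^T · Sigma^{-1} · (x - mu):
  Sigma^{-1} · (x - mu) = (-0.1148, 0.1311).
  (x - mu)^T · [Sigma^{-1} · (x - mu)] = (-1)·(-0.1148) + (2)·(0.1311) = 0.377.

Step 4 — take square root: d = √(0.377) ≈ 0.614.

d(x, mu) = √(0.377) ≈ 0.614


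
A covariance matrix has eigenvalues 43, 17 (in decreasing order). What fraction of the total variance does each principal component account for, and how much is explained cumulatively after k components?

Step 1 — total variance = trace(Sigma) = Σ λ_i = 43 + 17 = 60.

Step 2 — fraction explained by component i = λ_i / Σ λ:
  PC1: 43/60 = 0.7167
  PC2: 17/60 = 0.2833

Step 3 — cumulative fraction after k components = (λ_1 + ... + λ_k) / Σ λ:
  k = 1: 43/60 = 0.7167
  k = 2: (43 + 17)/60 = 60/60 = 1

Summary (fraction, with percent):

explained: PC1 0.7167 (71.67%), PC2 0.2833 (28.33%);  cumulative: 0.7167, 1


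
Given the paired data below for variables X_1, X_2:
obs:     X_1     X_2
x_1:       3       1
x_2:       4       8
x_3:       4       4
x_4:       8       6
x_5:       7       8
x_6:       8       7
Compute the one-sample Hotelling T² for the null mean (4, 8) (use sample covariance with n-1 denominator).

Step 1 — sample mean vector:
  mean(X_1) = (3 + 4 + 4 + 8 + 7 + 8) / 6 = 34/6 = 5.6667
  mean(X_2) = (1 + 8 + 4 + 6 + 8 + 7) / 6 = 34/6 = 5.6667
  x̄ = (5.6667, 5.6667),  deviation x̄ - mu_0 = (5.6667, 5.6667) - (4, 8) = (1.6667, -2.3333).

Step 2 — sample covariance matrix, S[i,j] = (1/(n-1)) · Σ_k (x_{k,i} - mean_i) · (x_{k,j} - mean_j), divisor n-1 = 5:
  S[X_1,X_1] = ((-2.6667)·(-2.6667) + (-1.6667)·(-1.6667) + (-1.6667)·(-1.6667) + (2.3333)·(2.3333) + (1.3333)·(1.3333) + (2.3333)·(2.3333)) / 5 = 25.3333/5 = 5.0667
  S[X_1,X_2] = ((-2.6667)·(-4.6667) + (-1.6667)·(2.3333) + (-1.6667)·(-1.6667) + (2.3333)·(0.3333) + (1.3333)·(2.3333) + (2.3333)·(1.3333)) / 5 = 18.3333/5 = 3.6667
  S[X_2,X_2] = ((-4.6667)·(-4.6667) + (2.3333)·(2.3333) + (-1.6667)·(-1.6667) + (0.3333)·(0.3333) + (2.3333)·(2.3333) + (1.3333)·(1.3333)) / 5 = 37.3333/5 = 7.4667
  S = [[5.0667, 3.6667],
 [3.6667, 7.4667]].

Step 3 — invert S. det(S) = 5.0667·7.4667 - (3.6667)² = 24.3867.
  S^{-1} = (1/det) · [[d, -b], [-b, a]] = [[0.3062, -0.1504],
 [-0.1504, 0.2078]].

Step 4 — quadratic form (x̄ - mu_0)^T · S^{-1} · (x̄ - mu_0):
  S^{-1} · (x̄ - mu_0) = (0.8611, -0.7354),
  (x̄ - mu_0)^T · [...] = (1.6667)·(0.8611) + (-2.3333)·(-0.7354) = 3.1511.

Step 5 — scale by n: T² = 6 · 3.1511 = 18.9065.

T² ≈ 18.9065


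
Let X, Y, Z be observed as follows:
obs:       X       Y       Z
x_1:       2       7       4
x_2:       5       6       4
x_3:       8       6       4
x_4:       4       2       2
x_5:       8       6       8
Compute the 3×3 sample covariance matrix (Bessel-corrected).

Step 1 — column means:
  mean(X) = (2 + 5 + 8 + 4 + 8) / 5 = 27/5 = 5.4
  mean(Y) = (7 + 6 + 6 + 2 + 6) / 5 = 27/5 = 5.4
  mean(Z) = (4 + 4 + 4 + 2 + 8) / 5 = 22/5 = 4.4

Step 2 — sample covariance S[i,j] = (1/(n-1)) · Σ_k (x_{k,i} - mean_i) · (x_{k,j} - mean_j), with n-1 = 4.
  S[X,X] = ((-3.4)·(-3.4) + (-0.4)·(-0.4) + (2.6)·(2.6) + (-1.4)·(-1.4) + (2.6)·(2.6)) / 4 = 27.2/4 = 6.8
  S[X,Y] = ((-3.4)·(1.6) + (-0.4)·(0.6) + (2.6)·(0.6) + (-1.4)·(-3.4) + (2.6)·(0.6)) / 4 = 2.2/4 = 0.55
  S[X,Z] = ((-3.4)·(-0.4) + (-0.4)·(-0.4) + (2.6)·(-0.4) + (-1.4)·(-2.4) + (2.6)·(3.6)) / 4 = 13.2/4 = 3.3
  S[Y,Y] = ((1.6)·(1.6) + (0.6)·(0.6) + (0.6)·(0.6) + (-3.4)·(-3.4) + (0.6)·(0.6)) / 4 = 15.2/4 = 3.8
  S[Y,Z] = ((1.6)·(-0.4) + (0.6)·(-0.4) + (0.6)·(-0.4) + (-3.4)·(-2.4) + (0.6)·(3.6)) / 4 = 9.2/4 = 2.3
  S[Z,Z] = ((-0.4)·(-0.4) + (-0.4)·(-0.4) + (-0.4)·(-0.4) + (-2.4)·(-2.4) + (3.6)·(3.6)) / 4 = 19.2/4 = 4.8

S is symmetric (S[j,i] = S[i,j]). Assembling:

S = [[6.8, 0.55, 3.3],
 [0.55, 3.8, 2.3],
 [3.3, 2.3, 4.8]]


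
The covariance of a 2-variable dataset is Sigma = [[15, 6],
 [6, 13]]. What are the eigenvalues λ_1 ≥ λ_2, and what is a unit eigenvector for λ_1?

Step 1 — characteristic polynomial of 2×2 Sigma:
  det(Sigma - λI) = λ² - trace · λ + det = 0.
  trace = 15 + 13 = 28, det = 15·13 - (6)² = 159.
Step 2 — discriminant:
  Δ = trace² - 4·det = 784 - 636 = 148.
Step 3 — eigenvalues:
  λ = (trace ± √Δ)/2 = (28 ± 12.1655)/2,
  λ_1 = 20.0828,  λ_2 = 7.9172.

Step 4 — unit eigenvector for λ_1: solve (Sigma - λ_1 I)v = 0. First row:
  (15 - 20.0828)·v_x + (6)·v_y = 0, i.e. (-5.0828)·v_x + (6)·v_y = 0,
  so v ∝ (b, λ_1 - a) = (6, 5.0828) = u.
  ||u|| = √((6)² + (5.0828)²) = √(61.8345) ≈ 7.8635,
  v_1 = u/||u|| ≈ (0.763, 0.6464) (||v_1|| = 1).

λ_1 = 20.0828,  λ_2 = 7.9172;  v_1 ≈ (0.763, 0.6464)


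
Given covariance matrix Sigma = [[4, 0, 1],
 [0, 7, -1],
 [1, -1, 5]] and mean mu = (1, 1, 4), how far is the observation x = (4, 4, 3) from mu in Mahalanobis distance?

Step 1 — centre the observation: (x - mu) = (3, 3, -1).

Step 2 — invert Sigma (cofactor / det for 3×3, or solve directly):
  Sigma^{-1} = [[0.2636, -0.0078, -0.0543],
 [-0.0078, 0.1473, 0.031],
 [-0.0543, 0.031, 0.2171]].

Step 3 — form the quadratic (x - mu)^T · Sigma^{-1} · (x - mu):
  Sigma^{-1} · (x - mu) = (0.8217, 0.3876, -0.2868).
  (x - mu)^T · [Sigma^{-1} · (x - mu)] = (3)·(0.8217) + (3)·(0.3876) + (-1)·(-0.2868) = 3.9147.

Step 4 — take square root: d = √(3.9147) ≈ 1.9786.

d(x, mu) = √(3.9147) ≈ 1.9786


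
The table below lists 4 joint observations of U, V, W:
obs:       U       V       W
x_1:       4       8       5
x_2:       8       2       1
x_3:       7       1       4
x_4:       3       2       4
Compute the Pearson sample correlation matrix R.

Step 1 — column means:
  mean(U) = (4 + 8 + 7 + 3) / 4 = 22/4 = 5.5
  mean(V) = (8 + 2 + 1 + 2) / 4 = 13/4 = 3.25
  mean(W) = (5 + 1 + 4 + 4) / 4 = 14/4 = 3.5

Step 2 — sample variances and covariances s[i,j] = (1/(n-1)) · Σ_k (x_{k,i} - mean_i) · (x_{k,j} - mean_j), with n-1 = 3:
  s[U,U] = ((-1.5)·(-1.5) + (2.5)·(2.5) + (1.5)·(1.5) + (-2.5)·(-2.5)) / 3 = 17/3 = 5.6667
  s[U,V] = ((-1.5)·(4.75) + (2.5)·(-1.25) + (1.5)·(-2.25) + (-2.5)·(-1.25)) / 3 = -10.5/3 = -3.5
  s[U,W] = ((-1.5)·(1.5) + (2.5)·(-2.5) + (1.5)·(0.5) + (-2.5)·(0.5)) / 3 = -9/3 = -3
  s[V,V] = ((4.75)·(4.75) + (-1.25)·(-1.25) + (-2.25)·(-2.25) + (-1.25)·(-1.25)) / 3 = 30.75/3 = 10.25
  s[V,W] = ((4.75)·(1.5) + (-1.25)·(-2.5) + (-2.25)·(0.5) + (-1.25)·(0.5)) / 3 = 8.5/3 = 2.8333
  s[W,W] = ((1.5)·(1.5) + (-2.5)·(-2.5) + (0.5)·(0.5) + (0.5)·(0.5)) / 3 = 9/3 = 3
  Sample standard deviations s_i = √(s[i,i]):
  s(U) = √(5.6667) = 2.3805
  s(V) = √(10.25) = 3.2016
  s(W) = √(3) = 1.7321

Step 3 — r_{ij} = s_{ij} / (s_i · s_j):
  r[U,U] = 1 (diagonal).
  r[U,V] = -3.5 / (2.3805 · 3.2016) = -3.5 / 7.6212 = -0.4592
  r[U,W] = -3 / (2.3805 · 1.7321) = -3 / 4.1231 = -0.7276
  r[V,V] = 1 (diagonal).
  r[V,W] = 2.8333 / (3.2016 · 1.7321) = 2.8333 / 5.5453 = 0.5109
  r[W,W] = 1 (diagonal).

R is symmetric with unit diagonal. Assembling:

R = [[1, -0.4592, -0.7276],
 [-0.4592, 1, 0.5109],
 [-0.7276, 0.5109, 1]]


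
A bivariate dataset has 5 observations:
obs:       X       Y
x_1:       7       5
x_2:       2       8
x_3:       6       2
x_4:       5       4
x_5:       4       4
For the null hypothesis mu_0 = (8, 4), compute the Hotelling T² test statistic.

Step 1 — sample mean vector:
  mean(X) = (7 + 2 + 6 + 5 + 4) / 5 = 24/5 = 4.8
  mean(Y) = (5 + 8 + 2 + 4 + 4) / 5 = 23/5 = 4.6
  x̄ = (4.8, 4.6),  deviation x̄ - mu_0 = (4.8, 4.6) - (8, 4) = (-3.2, 0.6).

Step 2 — sample covariance matrix, S[i,j] = (1/(n-1)) · Σ_k (x_{k,i} - mean_i) · (x_{k,j} - mean_j), divisor n-1 = 4:
  S[X,X] = ((2.2)·(2.2) + (-2.8)·(-2.8) + (1.2)·(1.2) + (0.2)·(0.2) + (-0.8)·(-0.8)) / 4 = 14.8/4 = 3.7
  S[X,Y] = ((2.2)·(0.4) + (-2.8)·(3.4) + (1.2)·(-2.6) + (0.2)·(-0.6) + (-0.8)·(-0.6)) / 4 = -11.4/4 = -2.85
  S[Y,Y] = ((0.4)·(0.4) + (3.4)·(3.4) + (-2.6)·(-2.6) + (-0.6)·(-0.6) + (-0.6)·(-0.6)) / 4 = 19.2/4 = 4.8
  S = [[3.7, -2.85],
 [-2.85, 4.8]].

Step 3 — invert S. det(S) = 3.7·4.8 - (-2.85)² = 9.6375.
  S^{-1} = (1/det) · [[d, -b], [-b, a]] = [[0.4981, 0.2957],
 [0.2957, 0.3839]].

Step 4 — quadratic form (x̄ - mu_0)^T · S^{-1} · (x̄ - mu_0):
  S^{-1} · (x̄ - mu_0) = (-1.4163, -0.716),
  (x̄ - mu_0)^T · [...] = (-3.2)·(-1.4163) + (0.6)·(-0.716) = 4.1027.

Step 5 — scale by n: T² = 5 · 4.1027 = 20.5136.

T² ≈ 20.5136


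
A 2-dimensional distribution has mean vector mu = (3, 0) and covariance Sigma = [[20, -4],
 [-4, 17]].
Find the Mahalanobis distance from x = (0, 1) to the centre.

Step 1 — centre the observation: (x - mu) = (-3, 1).

Step 2 — invert Sigma. det(Sigma) = 20·17 - (-4)² = 324.
  Sigma^{-1} = (1/det) · [[d, -b], [-b, a]] = [[0.0525, 0.0123],
 [0.0123, 0.0617]].

Step 3 — form the quadratic (x - mu)^T · Sigma^{-1} · (x - mu):
  Sigma^{-1} · (x - mu) = (-0.1451, 0.0247).
  (x - mu)^T · [Sigma^{-1} · (x - mu)] = (-3)·(-0.1451) + (1)·(0.0247) = 0.4599.

Step 4 — take square root: d = √(0.4599) ≈ 0.6781.

d(x, mu) = √(0.4599) ≈ 0.6781


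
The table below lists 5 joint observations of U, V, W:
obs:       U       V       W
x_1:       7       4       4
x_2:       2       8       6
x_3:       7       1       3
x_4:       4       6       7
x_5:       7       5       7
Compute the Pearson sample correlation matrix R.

Step 1 — column means:
  mean(U) = (7 + 2 + 7 + 4 + 7) / 5 = 27/5 = 5.4
  mean(V) = (4 + 8 + 1 + 6 + 5) / 5 = 24/5 = 4.8
  mean(W) = (4 + 6 + 3 + 7 + 7) / 5 = 27/5 = 5.4

Step 2 — sample variances and covariances s[i,j] = (1/(n-1)) · Σ_k (x_{k,i} - mean_i) · (x_{k,j} - mean_j), with n-1 = 4:
  s[U,U] = ((1.6)·(1.6) + (-3.4)·(-3.4) + (1.6)·(1.6) + (-1.4)·(-1.4) + (1.6)·(1.6)) / 4 = 21.2/4 = 5.3
  s[U,V] = ((1.6)·(-0.8) + (-3.4)·(3.2) + (1.6)·(-3.8) + (-1.4)·(1.2) + (1.6)·(0.2)) / 4 = -19.6/4 = -4.9
  s[U,W] = ((1.6)·(-1.4) + (-3.4)·(0.6) + (1.6)·(-2.4) + (-1.4)·(1.6) + (1.6)·(1.6)) / 4 = -7.8/4 = -1.95
  s[V,V] = ((-0.8)·(-0.8) + (3.2)·(3.2) + (-3.8)·(-3.8) + (1.2)·(1.2) + (0.2)·(0.2)) / 4 = 26.8/4 = 6.7
  s[V,W] = ((-0.8)·(-1.4) + (3.2)·(0.6) + (-3.8)·(-2.4) + (1.2)·(1.6) + (0.2)·(1.6)) / 4 = 14.4/4 = 3.6
  s[W,W] = ((-1.4)·(-1.4) + (0.6)·(0.6) + (-2.4)·(-2.4) + (1.6)·(1.6) + (1.6)·(1.6)) / 4 = 13.2/4 = 3.3
  Sample standard deviations s_i = √(s[i,i]):
  s(U) = √(5.3) = 2.3022
  s(V) = √(6.7) = 2.5884
  s(W) = √(3.3) = 1.8166

Step 3 — r_{ij} = s_{ij} / (s_i · s_j):
  r[U,U] = 1 (diagonal).
  r[U,V] = -4.9 / (2.3022 · 2.5884) = -4.9 / 5.959 = -0.8223
  r[U,W] = -1.95 / (2.3022 · 1.8166) = -1.95 / 4.1821 = -0.4663
  r[V,V] = 1 (diagonal).
  r[V,W] = 3.6 / (2.5884 · 1.8166) = 3.6 / 4.7021 = 0.7656
  r[W,W] = 1 (diagonal).

R is symmetric with unit diagonal. Assembling:

R = [[1, -0.8223, -0.4663],
 [-0.8223, 1, 0.7656],
 [-0.4663, 0.7656, 1]]


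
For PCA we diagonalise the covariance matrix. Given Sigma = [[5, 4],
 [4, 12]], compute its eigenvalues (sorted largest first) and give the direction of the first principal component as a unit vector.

Step 1 — characteristic polynomial of 2×2 Sigma:
  det(Sigma - λI) = λ² - trace · λ + det = 0.
  trace = 5 + 12 = 17, det = 5·12 - (4)² = 44.
Step 2 — discriminant:
  Δ = trace² - 4·det = 289 - 176 = 113.
Step 3 — eigenvalues:
  λ = (trace ± √Δ)/2 = (17 ± 10.6301)/2,
  λ_1 = 13.8151,  λ_2 = 3.1849.

Step 4 — unit eigenvector for λ_1: solve (Sigma - λ_1 I)v = 0. First row:
  (5 - 13.8151)·v_x + (4)·v_y = 0, i.e. (-8.8151)·v_x + (4)·v_y = 0,
  so v ∝ (b, λ_1 - a) = (4, 8.8151) = u.
  ||u|| = √((4)² + (8.8151)²) = √(93.7055) ≈ 9.6802,
  v_1 = u/||u|| ≈ (0.4132, 0.9106) (||v_1|| = 1).

λ_1 = 13.8151,  λ_2 = 3.1849;  v_1 ≈ (0.4132, 0.9106)


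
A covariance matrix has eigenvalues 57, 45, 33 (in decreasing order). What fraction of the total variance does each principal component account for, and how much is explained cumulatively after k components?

Step 1 — total variance = trace(Sigma) = Σ λ_i = 57 + 45 + 33 = 135.

Step 2 — fraction explained by component i = λ_i / Σ λ:
  PC1: 57/135 = 0.4222
  PC2: 45/135 = 0.3333
  PC3: 33/135 = 0.2444

Step 3 — cumulative fraction after k components = (λ_1 + ... + λ_k) / Σ λ:
  k = 1: 57/135 = 0.4222
  k = 2: (57 + 45)/135 = 102/135 = 0.7556
  k = 3: (57 + 45 + 33)/135 = 135/135 = 1

Summary (fraction, with percent):

explained: PC1 0.4222 (42.22%), PC2 0.3333 (33.33%), PC3 0.2444 (24.44%);  cumulative: 0.4222, 0.7556, 1


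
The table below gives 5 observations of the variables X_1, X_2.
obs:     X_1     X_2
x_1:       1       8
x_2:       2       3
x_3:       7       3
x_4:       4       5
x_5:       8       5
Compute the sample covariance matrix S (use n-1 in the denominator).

Step 1 — column means:
  mean(X_1) = (1 + 2 + 7 + 4 + 8) / 5 = 22/5 = 4.4
  mean(X_2) = (8 + 3 + 3 + 5 + 5) / 5 = 24/5 = 4.8

Step 2 — sample covariance S[i,j] = (1/(n-1)) · Σ_k (x_{k,i} - mean_i) · (x_{k,j} - mean_j), with n-1 = 4.
  S[X_1,X_1] = ((-3.4)·(-3.4) + (-2.4)·(-2.4) + (2.6)·(2.6) + (-0.4)·(-0.4) + (3.6)·(3.6)) / 4 = 37.2/4 = 9.3
  S[X_1,X_2] = ((-3.4)·(3.2) + (-2.4)·(-1.8) + (2.6)·(-1.8) + (-0.4)·(0.2) + (3.6)·(0.2)) / 4 = -10.6/4 = -2.65
  S[X_2,X_2] = ((3.2)·(3.2) + (-1.8)·(-1.8) + (-1.8)·(-1.8) + (0.2)·(0.2) + (0.2)·(0.2)) / 4 = 16.8/4 = 4.2

S is symmetric (S[j,i] = S[i,j]). Assembling:

S = [[9.3, -2.65],
 [-2.65, 4.2]]


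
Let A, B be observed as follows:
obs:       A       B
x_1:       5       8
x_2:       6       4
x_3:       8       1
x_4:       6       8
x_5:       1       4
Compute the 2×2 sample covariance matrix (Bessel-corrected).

Step 1 — column means:
  mean(A) = (5 + 6 + 8 + 6 + 1) / 5 = 26/5 = 5.2
  mean(B) = (8 + 4 + 1 + 8 + 4) / 5 = 25/5 = 5

Step 2 — sample covariance S[i,j] = (1/(n-1)) · Σ_k (x_{k,i} - mean_i) · (x_{k,j} - mean_j), with n-1 = 4.
  S[A,A] = ((-0.2)·(-0.2) + (0.8)·(0.8) + (2.8)·(2.8) + (0.8)·(0.8) + (-4.2)·(-4.2)) / 4 = 26.8/4 = 6.7
  S[A,B] = ((-0.2)·(3) + (0.8)·(-1) + (2.8)·(-4) + (0.8)·(3) + (-4.2)·(-1)) / 4 = -6/4 = -1.5
  S[B,B] = ((3)·(3) + (-1)·(-1) + (-4)·(-4) + (3)·(3) + (-1)·(-1)) / 4 = 36/4 = 9

S is symmetric (S[j,i] = S[i,j]). Assembling:

S = [[6.7, -1.5],
 [-1.5, 9]]


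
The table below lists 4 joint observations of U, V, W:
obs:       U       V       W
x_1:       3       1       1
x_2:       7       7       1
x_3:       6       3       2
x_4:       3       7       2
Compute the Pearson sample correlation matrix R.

Step 1 — column means:
  mean(U) = (3 + 7 + 6 + 3) / 4 = 19/4 = 4.75
  mean(V) = (1 + 7 + 3 + 7) / 4 = 18/4 = 4.5
  mean(W) = (1 + 1 + 2 + 2) / 4 = 6/4 = 1.5

Step 2 — sample variances and covariances s[i,j] = (1/(n-1)) · Σ_k (x_{k,i} - mean_i) · (x_{k,j} - mean_j), with n-1 = 3:
  s[U,U] = ((-1.75)·(-1.75) + (2.25)·(2.25) + (1.25)·(1.25) + (-1.75)·(-1.75)) / 3 = 12.75/3 = 4.25
  s[U,V] = ((-1.75)·(-3.5) + (2.25)·(2.5) + (1.25)·(-1.5) + (-1.75)·(2.5)) / 3 = 5.5/3 = 1.8333
  s[U,W] = ((-1.75)·(-0.5) + (2.25)·(-0.5) + (1.25)·(0.5) + (-1.75)·(0.5)) / 3 = -0.5/3 = -0.1667
  s[V,V] = ((-3.5)·(-3.5) + (2.5)·(2.5) + (-1.5)·(-1.5) + (2.5)·(2.5)) / 3 = 27/3 = 9
  s[V,W] = ((-3.5)·(-0.5) + (2.5)·(-0.5) + (-1.5)·(0.5) + (2.5)·(0.5)) / 3 = 1/3 = 0.3333
  s[W,W] = ((-0.5)·(-0.5) + (-0.5)·(-0.5) + (0.5)·(0.5) + (0.5)·(0.5)) / 3 = 1/3 = 0.3333
  Sample standard deviations s_i = √(s[i,i]):
  s(U) = √(4.25) = 2.0616
  s(V) = √(9) = 3
  s(W) = √(0.3333) = 0.5774

Step 3 — r_{ij} = s_{ij} / (s_i · s_j):
  r[U,U] = 1 (diagonal).
  r[U,V] = 1.8333 / (2.0616 · 3) = 1.8333 / 6.1847 = 0.2964
  r[U,W] = -0.1667 / (2.0616 · 0.5774) = -0.1667 / 1.1902 = -0.14
  r[V,V] = 1 (diagonal).
  r[V,W] = 0.3333 / (3 · 0.5774) = 0.3333 / 1.7321 = 0.1925
  r[W,W] = 1 (diagonal).

R is symmetric with unit diagonal. Assembling:

R = [[1, 0.2964, -0.14],
 [0.2964, 1, 0.1925],
 [-0.14, 0.1925, 1]]


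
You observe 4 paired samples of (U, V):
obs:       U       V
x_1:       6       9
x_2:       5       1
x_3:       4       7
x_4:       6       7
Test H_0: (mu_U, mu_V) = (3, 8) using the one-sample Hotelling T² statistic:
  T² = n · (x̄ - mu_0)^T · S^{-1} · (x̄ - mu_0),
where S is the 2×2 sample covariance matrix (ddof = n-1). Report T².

Step 1 — sample mean vector:
  mean(U) = (6 + 5 + 4 + 6) / 4 = 21/4 = 5.25
  mean(V) = (9 + 1 + 7 + 7) / 4 = 24/4 = 6
  x̄ = (5.25, 6),  deviation x̄ - mu_0 = (5.25, 6) - (3, 8) = (2.25, -2).

Step 2 — sample covariance matrix, S[i,j] = (1/(n-1)) · Σ_k (x_{k,i} - mean_i) · (x_{k,j} - mean_j), divisor n-1 = 3:
  S[U,U] = ((0.75)·(0.75) + (-0.25)·(-0.25) + (-1.25)·(-1.25) + (0.75)·(0.75)) / 3 = 2.75/3 = 0.9167
  S[U,V] = ((0.75)·(3) + (-0.25)·(-5) + (-1.25)·(1) + (0.75)·(1)) / 3 = 3/3 = 1
  S[V,V] = ((3)·(3) + (-5)·(-5) + (1)·(1) + (1)·(1)) / 3 = 36/3 = 12
  S = [[0.9167, 1],
 [1, 12]].

Step 3 — invert S. det(S) = 0.9167·12 - (1)² = 10.
  S^{-1} = (1/det) · [[d, -b], [-b, a]] = [[1.2, -0.1],
 [-0.1, 0.0917]].

Step 4 — quadratic form (x̄ - mu_0)^T · S^{-1} · (x̄ - mu_0):
  S^{-1} · (x̄ - mu_0) = (2.9, -0.4083),
  (x̄ - mu_0)^T · [...] = (2.25)·(2.9) + (-2)·(-0.4083) = 7.3417.

Step 5 — scale by n: T² = 4 · 7.3417 = 29.3667.

T² ≈ 29.3667


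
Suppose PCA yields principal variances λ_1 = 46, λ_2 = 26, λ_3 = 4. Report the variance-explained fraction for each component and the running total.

Step 1 — total variance = trace(Sigma) = Σ λ_i = 46 + 26 + 4 = 76.

Step 2 — fraction explained by component i = λ_i / Σ λ:
  PC1: 46/76 = 0.6053
  PC2: 26/76 = 0.3421
  PC3: 4/76 = 0.0526

Step 3 — cumulative fraction after k components = (λ_1 + ... + λ_k) / Σ λ:
  k = 1: 46/76 = 0.6053
  k = 2: (46 + 26)/76 = 72/76 = 0.9474
  k = 3: (46 + 26 + 4)/76 = 76/76 = 1

Summary (fraction, with percent):

explained: PC1 0.6053 (60.53%), PC2 0.3421 (34.21%), PC3 0.0526 (5.26%);  cumulative: 0.6053, 0.9474, 1


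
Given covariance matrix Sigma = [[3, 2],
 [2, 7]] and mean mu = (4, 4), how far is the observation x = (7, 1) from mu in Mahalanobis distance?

Step 1 — centre the observation: (x - mu) = (3, -3).

Step 2 — invert Sigma. det(Sigma) = 3·7 - (2)² = 17.
  Sigma^{-1} = (1/det) · [[d, -b], [-b, a]] = [[0.4118, -0.1176],
 [-0.1176, 0.1765]].

Step 3 — form the quadratic (x - mu)^T · Sigma^{-1} · (x - mu):
  Sigma^{-1} · (x - mu) = (1.5882, -0.8824).
  (x - mu)^T · [Sigma^{-1} · (x - mu)] = (3)·(1.5882) + (-3)·(-0.8824) = 7.4118.

Step 4 — take square root: d = √(7.4118) ≈ 2.7225.

d(x, mu) = √(7.4118) ≈ 2.7225


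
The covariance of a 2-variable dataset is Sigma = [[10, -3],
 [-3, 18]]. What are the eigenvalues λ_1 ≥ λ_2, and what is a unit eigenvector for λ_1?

Step 1 — characteristic polynomial of 2×2 Sigma:
  det(Sigma - λI) = λ² - trace · λ + det = 0.
  trace = 10 + 18 = 28, det = 10·18 - (-3)² = 171.
Step 2 — discriminant:
  Δ = trace² - 4·det = 784 - 684 = 100.
Step 3 — eigenvalues:
  λ = (trace ± √Δ)/2 = (28 ± 10)/2,
  λ_1 = 19,  λ_2 = 9.

Step 4 — unit eigenvector for λ_1: solve (Sigma - λ_1 I)v = 0. First row:
  (10 - 19)·v_x + (-3)·v_y = 0, i.e. (-9)·v_x + (-3)·v_y = 0,
  so v ∝ (b, λ_1 - a) = (-3, 9); multiply by -1 so the first entry is positive: u = (3, -9).
  ||u|| = √((3)² + (-9)²) = √(90) ≈ 9.4868,
  v_1 = u/||u|| ≈ (0.3162, -0.9487) (||v_1|| = 1).

λ_1 = 19,  λ_2 = 9;  v_1 ≈ (0.3162, -0.9487)


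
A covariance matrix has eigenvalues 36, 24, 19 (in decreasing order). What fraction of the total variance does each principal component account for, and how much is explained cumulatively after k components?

Step 1 — total variance = trace(Sigma) = Σ λ_i = 36 + 24 + 19 = 79.

Step 2 — fraction explained by component i = λ_i / Σ λ:
  PC1: 36/79 = 0.4557
  PC2: 24/79 = 0.3038
  PC3: 19/79 = 0.2405

Step 3 — cumulative fraction after k components = (λ_1 + ... + λ_k) / Σ λ:
  k = 1: 36/79 = 0.4557
  k = 2: (36 + 24)/79 = 60/79 = 0.7595
  k = 3: (36 + 24 + 19)/79 = 79/79 = 1

Summary (fraction, with percent):

explained: PC1 0.4557 (45.57%), PC2 0.3038 (30.38%), PC3 0.2405 (24.05%);  cumulative: 0.4557, 0.7595, 1


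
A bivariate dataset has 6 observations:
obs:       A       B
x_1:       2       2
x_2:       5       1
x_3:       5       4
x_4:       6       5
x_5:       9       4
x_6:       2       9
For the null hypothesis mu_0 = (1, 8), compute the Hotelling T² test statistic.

Step 1 — sample mean vector:
  mean(A) = (2 + 5 + 5 + 6 + 9 + 2) / 6 = 29/6 = 4.8333
  mean(B) = (2 + 1 + 4 + 5 + 4 + 9) / 6 = 25/6 = 4.1667
  x̄ = (4.8333, 4.1667),  deviation x̄ - mu_0 = (4.8333, 4.1667) - (1, 8) = (3.8333, -3.8333).

Step 2 — sample covariance matrix, S[i,j] = (1/(n-1)) · Σ_k (x_{k,i} - mean_i) · (x_{k,j} - mean_j), divisor n-1 = 5:
  S[A,A] = ((-2.8333)·(-2.8333) + (0.1667)·(0.1667) + (0.1667)·(0.1667) + (1.1667)·(1.1667) + (4.1667)·(4.1667) + (-2.8333)·(-2.8333)) / 5 = 34.8333/5 = 6.9667
  S[A,B] = ((-2.8333)·(-2.1667) + (0.1667)·(-3.1667) + (0.1667)·(-0.1667) + (1.1667)·(0.8333) + (4.1667)·(-0.1667) + (-2.8333)·(4.8333)) / 5 = -7.8333/5 = -1.5667
  S[B,B] = ((-2.1667)·(-2.1667) + (-3.1667)·(-3.1667) + (-0.1667)·(-0.1667) + (0.8333)·(0.8333) + (-0.1667)·(-0.1667) + (4.8333)·(4.8333)) / 5 = 38.8333/5 = 7.7667
  S = [[6.9667, -1.5667],
 [-1.5667, 7.7667]].

Step 3 — invert S. det(S) = 6.9667·7.7667 - (-1.5667)² = 51.6533.
  S^{-1} = (1/det) · [[d, -b], [-b, a]] = [[0.1504, 0.0303],
 [0.0303, 0.1349]].

Step 4 — quadratic form (x̄ - mu_0)^T · S^{-1} · (x̄ - mu_0):
  S^{-1} · (x̄ - mu_0) = (0.4601, -0.4007),
  (x̄ - mu_0)^T · [...] = (3.8333)·(0.4601) + (-3.8333)·(-0.4007) = 3.3.

Step 5 — scale by n: T² = 6 · 3.3 = 19.7999.

T² ≈ 19.7999


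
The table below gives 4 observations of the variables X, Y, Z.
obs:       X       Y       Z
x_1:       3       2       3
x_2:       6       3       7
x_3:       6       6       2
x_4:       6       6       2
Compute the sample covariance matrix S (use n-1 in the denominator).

Step 1 — column means:
  mean(X) = (3 + 6 + 6 + 6) / 4 = 21/4 = 5.25
  mean(Y) = (2 + 3 + 6 + 6) / 4 = 17/4 = 4.25
  mean(Z) = (3 + 7 + 2 + 2) / 4 = 14/4 = 3.5

Step 2 — sample covariance S[i,j] = (1/(n-1)) · Σ_k (x_{k,i} - mean_i) · (x_{k,j} - mean_j), with n-1 = 3.
  S[X,X] = ((-2.25)·(-2.25) + (0.75)·(0.75) + (0.75)·(0.75) + (0.75)·(0.75)) / 3 = 6.75/3 = 2.25
  S[X,Y] = ((-2.25)·(-2.25) + (0.75)·(-1.25) + (0.75)·(1.75) + (0.75)·(1.75)) / 3 = 6.75/3 = 2.25
  S[X,Z] = ((-2.25)·(-0.5) + (0.75)·(3.5) + (0.75)·(-1.5) + (0.75)·(-1.5)) / 3 = 1.5/3 = 0.5
  S[Y,Y] = ((-2.25)·(-2.25) + (-1.25)·(-1.25) + (1.75)·(1.75) + (1.75)·(1.75)) / 3 = 12.75/3 = 4.25
  S[Y,Z] = ((-2.25)·(-0.5) + (-1.25)·(3.5) + (1.75)·(-1.5) + (1.75)·(-1.5)) / 3 = -8.5/3 = -2.8333
  S[Z,Z] = ((-0.5)·(-0.5) + (3.5)·(3.5) + (-1.5)·(-1.5) + (-1.5)·(-1.5)) / 3 = 17/3 = 5.6667

S is symmetric (S[j,i] = S[i,j]). Assembling:

S = [[2.25, 2.25, 0.5],
 [2.25, 4.25, -2.8333],
 [0.5, -2.8333, 5.6667]]
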